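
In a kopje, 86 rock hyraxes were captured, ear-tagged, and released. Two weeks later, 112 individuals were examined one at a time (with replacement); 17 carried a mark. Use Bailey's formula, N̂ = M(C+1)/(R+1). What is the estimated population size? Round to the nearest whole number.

N̂ = 86·(112+1)/(17+1) = 86·113/18 = 9718/18 ≈ 539.9 → 540

N ≈ 540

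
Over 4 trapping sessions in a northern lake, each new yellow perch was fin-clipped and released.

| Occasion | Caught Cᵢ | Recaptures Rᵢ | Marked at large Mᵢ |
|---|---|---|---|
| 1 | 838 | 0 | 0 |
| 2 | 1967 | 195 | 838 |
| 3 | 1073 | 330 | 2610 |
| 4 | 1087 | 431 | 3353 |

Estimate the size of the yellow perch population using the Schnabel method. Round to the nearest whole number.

N ≈ 8466

Σ MᵢCᵢ = 0·838 + 838·1967 + 2610·1073 + 3353·1087 = 0 + 1648346 + 2800530 + 3644711 = 8093587
Σ Rᵢ = 0 + 195 + 330 + 431 = 956
N̂ = 8093587 / 956 ≈ 8466.1 → 8466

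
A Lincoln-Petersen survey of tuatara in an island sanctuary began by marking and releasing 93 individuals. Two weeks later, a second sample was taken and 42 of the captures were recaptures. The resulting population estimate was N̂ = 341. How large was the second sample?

C = 154

From N = M·C/R: C = N·R / M = 341·42 / 93 = 14322 / 93 = 154.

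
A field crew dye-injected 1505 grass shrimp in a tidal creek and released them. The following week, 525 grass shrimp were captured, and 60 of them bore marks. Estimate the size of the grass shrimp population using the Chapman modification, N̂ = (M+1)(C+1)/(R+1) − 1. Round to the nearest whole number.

N ≈ 12,985

N̂ = (1505+1)(525+1)/(60+1) − 1 = 1506·526/61 − 1
= 792156/61 − 1 ≈ 12986.2 − 1 ≈ 12985.2 → 12985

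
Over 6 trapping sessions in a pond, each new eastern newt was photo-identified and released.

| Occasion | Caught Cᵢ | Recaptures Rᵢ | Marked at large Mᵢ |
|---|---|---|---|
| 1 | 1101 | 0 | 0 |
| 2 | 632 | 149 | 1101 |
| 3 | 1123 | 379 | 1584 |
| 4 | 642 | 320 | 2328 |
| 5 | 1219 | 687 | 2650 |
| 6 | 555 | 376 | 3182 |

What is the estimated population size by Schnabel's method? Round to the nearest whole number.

Σ MᵢCᵢ = 0·1101 + 1101·632 + 1584·1123 + 2328·642 + 2650·1219 + 3182·555 = 0 + 695832 + 1778832 + 1494576 + 3230350 + 1766010 = 8965600
Σ Rᵢ = 0 + 149 + 379 + 320 + 687 + 376 = 1911
N̂ = 8965600 / 1911 ≈ 4691.6 → 4692

N ≈ 4692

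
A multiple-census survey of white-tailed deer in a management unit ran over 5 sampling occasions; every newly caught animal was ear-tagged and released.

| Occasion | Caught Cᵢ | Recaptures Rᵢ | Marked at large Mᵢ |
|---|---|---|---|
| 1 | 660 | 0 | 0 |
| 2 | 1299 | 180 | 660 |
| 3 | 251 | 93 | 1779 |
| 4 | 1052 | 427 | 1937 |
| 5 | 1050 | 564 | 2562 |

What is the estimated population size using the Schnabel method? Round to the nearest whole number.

Σ MᵢCᵢ = 0·660 + 660·1299 + 1779·251 + 1937·1052 + 2562·1050 = 0 + 857340 + 446529 + 2037724 + 2690100 = 6031693
Σ Rᵢ = 0 + 180 + 93 + 427 + 564 = 1264
N̂ = 6031693 / 1264 ≈ 4771.9 → 4772

N ≈ 4772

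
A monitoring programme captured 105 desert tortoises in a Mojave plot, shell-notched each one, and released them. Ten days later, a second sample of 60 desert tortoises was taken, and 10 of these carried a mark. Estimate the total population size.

N = (105 × 60) / 10 = 6300 / 10 = 630

N = 630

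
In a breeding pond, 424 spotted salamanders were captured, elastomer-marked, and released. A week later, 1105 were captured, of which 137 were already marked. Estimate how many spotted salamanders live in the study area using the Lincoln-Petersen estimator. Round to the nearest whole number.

N ≈ 3420

If marked individuals mix randomly, R/C ≈ M/N, giving N ≈ M·C/R.
N = (424 × 1105) / 137 = 468520 / 137 ≈ 3419.9 → 3420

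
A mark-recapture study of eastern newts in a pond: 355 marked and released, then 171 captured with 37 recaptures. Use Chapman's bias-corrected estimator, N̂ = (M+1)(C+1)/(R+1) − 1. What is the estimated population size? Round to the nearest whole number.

N̂ = (355+1)(171+1)/(37+1) − 1 = 356·172/38 − 1
= 61232/38 − 1 ≈ 1611.4 − 1 ≈ 1610.4 → 1610

N ≈ 1610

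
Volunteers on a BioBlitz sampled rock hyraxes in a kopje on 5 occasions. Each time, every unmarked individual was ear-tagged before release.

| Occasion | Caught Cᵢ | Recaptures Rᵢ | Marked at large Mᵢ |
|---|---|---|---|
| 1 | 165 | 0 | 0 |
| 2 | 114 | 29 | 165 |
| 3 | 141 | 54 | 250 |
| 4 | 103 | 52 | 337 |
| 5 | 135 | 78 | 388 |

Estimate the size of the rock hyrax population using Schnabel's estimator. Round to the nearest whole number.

N ≈ 663

Σ MᵢCᵢ = 0·165 + 165·114 + 250·141 + 337·103 + 388·135 = 0 + 18810 + 35250 + 34711 + 52380 = 141151
Σ Rᵢ = 0 + 29 + 54 + 52 + 78 = 213
N̂ = 141151 / 213 ≈ 662.7 → 663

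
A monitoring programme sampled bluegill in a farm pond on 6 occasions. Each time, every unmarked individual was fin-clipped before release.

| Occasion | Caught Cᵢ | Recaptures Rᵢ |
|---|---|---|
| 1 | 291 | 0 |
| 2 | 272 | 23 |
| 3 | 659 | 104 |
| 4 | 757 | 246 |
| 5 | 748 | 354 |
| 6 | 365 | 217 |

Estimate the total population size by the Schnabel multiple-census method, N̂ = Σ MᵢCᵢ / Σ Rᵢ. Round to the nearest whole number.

Marked at large before each occasion: Mᵢ = Σⱼ<ᵢ (Cⱼ − Rⱼ) → M1=0, M2=291, M3=540, M4=1095, M5=1606, M6=2000
Σ MᵢCᵢ = 0·291 + 291·272 + 540·659 + 1095·757 + 1606·748 + 2000·365 = 0 + 79152 + 355860 + 828915 + 1201288 + 730000 = 3195215
Σ Rᵢ = 0 + 23 + 104 + 246 + 354 + 217 = 944
N̂ = 3195215 / 944 ≈ 3384.8 → 3385

N ≈ 3385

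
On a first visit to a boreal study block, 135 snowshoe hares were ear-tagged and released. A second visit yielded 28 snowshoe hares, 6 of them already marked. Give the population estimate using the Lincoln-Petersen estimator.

N = (135 × 28) / 6 = 3780 / 6 = 630

N = 630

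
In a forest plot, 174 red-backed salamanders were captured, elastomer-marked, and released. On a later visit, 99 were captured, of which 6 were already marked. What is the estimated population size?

N = (174 × 99) / 6 = 17226 / 6 = 2871

N = 2871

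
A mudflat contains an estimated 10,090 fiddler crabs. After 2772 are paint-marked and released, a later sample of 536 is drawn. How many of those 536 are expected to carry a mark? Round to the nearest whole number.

expected recaptures ≈ 147

The marked fraction of the population is 2772/10090, so in a sample of 536 expect C·(M/N) marked.
E[R] = 2772 × 536 / 10090 = 1485792 / 10090 ≈ 147.3 → 147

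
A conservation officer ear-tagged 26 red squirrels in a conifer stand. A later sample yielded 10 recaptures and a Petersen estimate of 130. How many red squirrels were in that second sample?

From N = M·C/R: C = N·R / M = 130·10 / 26 = 1300 / 26 = 50.

C = 50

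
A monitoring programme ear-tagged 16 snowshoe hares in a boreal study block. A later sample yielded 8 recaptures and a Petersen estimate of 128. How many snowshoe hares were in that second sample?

C = 64

From N = M·C/R: C = N·R / M = 128·8 / 16 = 1024 / 16 = 64.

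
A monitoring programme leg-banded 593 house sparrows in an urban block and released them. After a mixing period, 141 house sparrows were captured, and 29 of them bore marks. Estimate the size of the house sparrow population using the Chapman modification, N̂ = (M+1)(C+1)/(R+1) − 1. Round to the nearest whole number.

N̂ = (593+1)(141+1)/(29+1) − 1 = 594·142/30 − 1
= 84348/30 − 1 ≈ 2811.6 − 1 ≈ 2810.6 → 2811

N ≈ 2811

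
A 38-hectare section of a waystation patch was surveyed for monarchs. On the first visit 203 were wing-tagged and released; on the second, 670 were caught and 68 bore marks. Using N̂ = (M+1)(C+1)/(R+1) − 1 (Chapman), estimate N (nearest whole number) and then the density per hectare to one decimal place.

N̂ = 204·671/69 − 1 = 136884/69 − 1 ≈ 1982.8 → 1983
Density = N̂ / area = 1983 / 38 ≈ 52.18 → 52.2 per hectare

density ≈ 52.2 monarchs per hectare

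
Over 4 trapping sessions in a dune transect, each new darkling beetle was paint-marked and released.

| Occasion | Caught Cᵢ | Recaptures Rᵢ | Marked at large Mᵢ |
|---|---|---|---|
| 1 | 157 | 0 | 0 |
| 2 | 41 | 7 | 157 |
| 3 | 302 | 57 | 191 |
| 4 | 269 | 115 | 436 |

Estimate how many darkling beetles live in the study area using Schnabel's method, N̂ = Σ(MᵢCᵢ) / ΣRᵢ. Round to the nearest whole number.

Σ MᵢCᵢ = 0·157 + 157·41 + 191·302 + 436·269 = 0 + 6437 + 57682 + 117284 = 181403
Σ Rᵢ = 0 + 7 + 57 + 115 = 179
N̂ = 181403 / 179 ≈ 1013.4 → 1013

N ≈ 1013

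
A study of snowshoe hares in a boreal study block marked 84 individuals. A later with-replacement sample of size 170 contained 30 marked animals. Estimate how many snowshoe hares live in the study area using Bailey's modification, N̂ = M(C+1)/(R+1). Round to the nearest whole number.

N ≈ 463

N̂ = 84·(170+1)/(30+1) = 84·171/31 = 14364/31 ≈ 463.4 → 463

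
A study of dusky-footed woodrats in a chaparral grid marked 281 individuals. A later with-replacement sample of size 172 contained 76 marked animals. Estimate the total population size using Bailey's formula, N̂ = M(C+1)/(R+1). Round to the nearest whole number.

N ≈ 631

N̂ = 281·(172+1)/(76+1) = 281·173/77 = 48613/77 ≈ 631.3 → 631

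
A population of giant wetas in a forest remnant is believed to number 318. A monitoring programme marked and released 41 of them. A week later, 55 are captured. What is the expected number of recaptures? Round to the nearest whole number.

expected recaptures ≈ 7

The marked fraction of the population is 41/318, so in a sample of 55 expect C·(M/N) marked.
E[R] = 41 × 55 / 318 = 2255 / 318 ≈ 7.1 → 7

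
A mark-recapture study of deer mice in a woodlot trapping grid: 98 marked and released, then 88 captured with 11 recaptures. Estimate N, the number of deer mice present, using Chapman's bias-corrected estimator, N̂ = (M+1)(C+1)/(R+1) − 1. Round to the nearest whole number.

N ≈ 733

N̂ = (98+1)(88+1)/(11+1) − 1 = 99·89/12 − 1
= 8811/12 − 1 ≈ 734.2 − 1 ≈ 733.2 → 733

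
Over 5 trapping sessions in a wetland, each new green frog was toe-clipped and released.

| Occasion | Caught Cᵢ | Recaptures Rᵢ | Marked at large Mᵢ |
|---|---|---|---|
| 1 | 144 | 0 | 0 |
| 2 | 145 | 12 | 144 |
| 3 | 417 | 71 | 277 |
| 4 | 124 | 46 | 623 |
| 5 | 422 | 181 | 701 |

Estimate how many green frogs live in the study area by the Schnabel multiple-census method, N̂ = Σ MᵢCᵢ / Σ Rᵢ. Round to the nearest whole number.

Σ MᵢCᵢ = 0·144 + 144·145 + 277·417 + 623·124 + 701·422 = 0 + 20880 + 115509 + 77252 + 295822 = 509463
Σ Rᵢ = 0 + 12 + 71 + 46 + 181 = 310
N̂ = 509463 / 310 ≈ 1643.4 → 1643

N ≈ 1643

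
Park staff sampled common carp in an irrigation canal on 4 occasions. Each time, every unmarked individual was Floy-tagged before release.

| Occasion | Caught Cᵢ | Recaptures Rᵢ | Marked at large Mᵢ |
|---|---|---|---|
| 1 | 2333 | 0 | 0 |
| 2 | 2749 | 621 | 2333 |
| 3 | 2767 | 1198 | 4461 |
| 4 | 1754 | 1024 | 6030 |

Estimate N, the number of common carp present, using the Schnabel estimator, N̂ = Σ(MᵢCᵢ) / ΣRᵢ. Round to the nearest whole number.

N ≈ 10,318

Σ MᵢCᵢ = 0·2333 + 2333·2749 + 4461·2767 + 6030·1754 = 0 + 6413417 + 12343587 + 10576620 = 29333624
Σ Rᵢ = 0 + 621 + 1198 + 1024 = 2843
N̂ = 29333624 / 2843 ≈ 10317.8 → 10318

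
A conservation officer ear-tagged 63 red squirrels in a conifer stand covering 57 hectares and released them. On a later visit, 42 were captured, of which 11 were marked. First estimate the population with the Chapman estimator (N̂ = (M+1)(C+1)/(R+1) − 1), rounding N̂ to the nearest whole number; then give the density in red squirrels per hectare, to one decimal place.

N̂ = 64·43/12 − 1 = 2752/12 − 1 ≈ 228.3 → 228
Density = N̂ / area = 228 / 57 = 4.0 per hectare

density ≈ 4.0 red squirrels per hectare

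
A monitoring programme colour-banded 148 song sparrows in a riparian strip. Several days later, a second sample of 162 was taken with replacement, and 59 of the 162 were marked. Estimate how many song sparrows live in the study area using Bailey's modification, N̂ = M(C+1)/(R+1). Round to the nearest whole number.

N̂ = 148·(162+1)/(59+1) = 148·163/60 = 24124/60 ≈ 402.1 → 402

N ≈ 402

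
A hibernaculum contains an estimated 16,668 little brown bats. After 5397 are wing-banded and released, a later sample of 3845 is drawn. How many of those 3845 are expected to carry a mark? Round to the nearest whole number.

expected recaptures ≈ 1245

Expected recaptures E[R] = M·C / N.
E[R] = 5397 × 3845 / 16668 = 20751465 / 16668 ≈ 1245.0 → 1245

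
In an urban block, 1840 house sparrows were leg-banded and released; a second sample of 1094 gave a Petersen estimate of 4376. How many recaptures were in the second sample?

From N = M·C/R: R = M·C / N = 1840·1094 / 4376 = 2012960 / 4376 = 460.

R = 460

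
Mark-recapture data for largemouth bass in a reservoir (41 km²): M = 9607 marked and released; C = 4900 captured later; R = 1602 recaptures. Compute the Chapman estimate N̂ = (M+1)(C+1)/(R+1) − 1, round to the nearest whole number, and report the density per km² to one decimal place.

density ≈ 716.4 largemouth bass per km²

N̂ = 9608·4901/1603 − 1 = 47088808/1603 − 1 ≈ 29374.4 → 29374
Density = N̂ / area = 29374 / 41 ≈ 716.44 → 716.4 per km²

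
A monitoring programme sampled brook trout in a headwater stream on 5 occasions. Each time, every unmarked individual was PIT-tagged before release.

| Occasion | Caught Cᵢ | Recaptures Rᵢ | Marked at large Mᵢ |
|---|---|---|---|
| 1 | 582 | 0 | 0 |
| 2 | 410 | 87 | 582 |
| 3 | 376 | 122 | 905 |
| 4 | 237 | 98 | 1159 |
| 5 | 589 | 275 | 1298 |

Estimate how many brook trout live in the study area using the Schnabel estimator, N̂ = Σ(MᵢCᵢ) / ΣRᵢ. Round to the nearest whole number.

Σ MᵢCᵢ = 0·582 + 582·410 + 905·376 + 1159·237 + 1298·589 = 0 + 238620 + 340280 + 274683 + 764522 = 1618105
Σ Rᵢ = 0 + 87 + 122 + 98 + 275 = 582
N̂ = 1618105 / 582 ≈ 2780.2 → 2780

N ≈ 2780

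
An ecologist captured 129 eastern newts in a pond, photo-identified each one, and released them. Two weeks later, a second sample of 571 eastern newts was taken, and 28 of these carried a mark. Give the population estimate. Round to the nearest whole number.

N = (129 × 571) / 28 = 73659 / 28 ≈ 2630.7 → 2631

N ≈ 2631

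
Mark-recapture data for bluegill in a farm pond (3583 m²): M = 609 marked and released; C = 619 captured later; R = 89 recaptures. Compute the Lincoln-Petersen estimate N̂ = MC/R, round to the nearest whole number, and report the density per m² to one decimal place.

density ≈ 1.2 bluegill per m²

N̂ = 609·619/89 = 376971/89 ≈ 4235.6 → 4236
Density = N̂ / area = 4236 / 3583 ≈ 1.18 → 1.2 per m²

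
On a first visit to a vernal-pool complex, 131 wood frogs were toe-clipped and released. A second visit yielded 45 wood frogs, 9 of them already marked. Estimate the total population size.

N = 655

Lincoln-Petersen assumes M/N = R/C, so N = M·C / R.
N = (131 × 45) / 9 = 5895 / 9 = 655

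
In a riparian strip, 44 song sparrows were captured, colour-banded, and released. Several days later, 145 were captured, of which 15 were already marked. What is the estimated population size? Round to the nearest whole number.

N = (44 × 145) / 15 = 6380 / 15 ≈ 425.3 → 425

N ≈ 425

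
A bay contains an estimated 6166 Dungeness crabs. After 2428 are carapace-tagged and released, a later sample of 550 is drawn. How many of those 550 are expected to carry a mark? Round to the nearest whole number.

The marked fraction of the population is 2428/6166, so in a sample of 550 expect C·(M/N) marked.
E[R] = 2428 × 550 / 6166 = 1335400 / 6166 ≈ 216.6 → 217

expected recaptures ≈ 217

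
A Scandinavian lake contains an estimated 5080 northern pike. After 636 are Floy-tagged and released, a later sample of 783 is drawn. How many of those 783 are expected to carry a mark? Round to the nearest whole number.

expected recaptures ≈ 98

Expected recaptures E[R] = M·C / N.
E[R] = 636 × 783 / 5080 = 497988 / 5080 ≈ 98.0 → 98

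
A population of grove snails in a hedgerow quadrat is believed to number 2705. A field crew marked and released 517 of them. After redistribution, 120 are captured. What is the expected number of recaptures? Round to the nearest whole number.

Expected recaptures E[R] = M·C / N.
E[R] = 517 × 120 / 2705 = 62040 / 2705 ≈ 22.9 → 23

expected recaptures ≈ 23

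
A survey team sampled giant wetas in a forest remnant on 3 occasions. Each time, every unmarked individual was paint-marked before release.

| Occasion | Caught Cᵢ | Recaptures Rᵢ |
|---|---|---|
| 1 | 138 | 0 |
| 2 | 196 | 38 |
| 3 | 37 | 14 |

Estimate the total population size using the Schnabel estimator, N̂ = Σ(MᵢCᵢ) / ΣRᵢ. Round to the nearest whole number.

Marked at large before each occasion: Mᵢ = Σⱼ<ᵢ (Cⱼ − Rⱼ) → M1=0, M2=138, M3=296
Σ MᵢCᵢ = 0·138 + 138·196 + 296·37 = 0 + 27048 + 10952 = 38000
Σ Rᵢ = 0 + 38 + 14 = 52
N̂ = 38000 / 52 ≈ 730.8 → 731

N ≈ 731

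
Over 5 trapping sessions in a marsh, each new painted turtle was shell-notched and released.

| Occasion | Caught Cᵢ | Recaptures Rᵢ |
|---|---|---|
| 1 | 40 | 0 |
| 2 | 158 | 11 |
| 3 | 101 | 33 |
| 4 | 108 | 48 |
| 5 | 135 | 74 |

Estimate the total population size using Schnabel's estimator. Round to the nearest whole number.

Marked at large before each occasion: Mᵢ = Σⱼ<ᵢ (Cⱼ − Rⱼ) → M1=0, M2=40, M3=187, M4=255, M5=315
Σ MᵢCᵢ = 0·40 + 40·158 + 187·101 + 255·108 + 315·135 = 0 + 6320 + 18887 + 27540 + 42525 = 95272
Σ Rᵢ = 0 + 11 + 33 + 48 + 74 = 166
N̂ = 95272 / 166 ≈ 573.9 → 574

N ≈ 574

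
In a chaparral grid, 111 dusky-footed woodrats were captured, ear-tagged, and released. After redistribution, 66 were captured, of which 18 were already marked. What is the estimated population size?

The marked fraction in the recapture sample should equal the marked fraction in the population: 18/66 = 111/N.
N = (111 × 66) / 18 = 7326 / 18 = 407

N = 407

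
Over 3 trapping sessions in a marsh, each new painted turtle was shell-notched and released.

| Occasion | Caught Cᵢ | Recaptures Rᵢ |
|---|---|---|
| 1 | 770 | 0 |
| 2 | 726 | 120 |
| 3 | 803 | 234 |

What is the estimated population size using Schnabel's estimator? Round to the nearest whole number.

Marked at large before each occasion: Mᵢ = Σⱼ<ᵢ (Cⱼ − Rⱼ) → M1=0, M2=770, M3=1376
Σ MᵢCᵢ = 0·770 + 770·726 + 1376·803 = 0 + 559020 + 1104928 = 1663948
Σ Rᵢ = 0 + 120 + 234 = 354
N̂ = 1663948 / 354 ≈ 4700.4 → 4700

N ≈ 4700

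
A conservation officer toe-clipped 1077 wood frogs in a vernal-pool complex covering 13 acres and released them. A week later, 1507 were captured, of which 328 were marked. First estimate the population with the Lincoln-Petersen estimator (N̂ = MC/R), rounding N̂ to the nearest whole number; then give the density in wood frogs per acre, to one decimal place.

density ≈ 380.6 wood frogs per acre

N̂ = 1077·1507/328 = 1623039/328 ≈ 4948.3 → 4948
Density = N̂ / area = 4948 / 13 ≈ 380.62 → 380.6 per acre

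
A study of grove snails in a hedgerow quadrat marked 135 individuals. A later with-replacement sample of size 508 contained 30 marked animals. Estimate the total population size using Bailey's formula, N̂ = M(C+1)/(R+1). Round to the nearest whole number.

N ≈ 2217

N̂ = 135·(508+1)/(30+1) = 135·509/31 = 68715/31 ≈ 2216.6 → 2217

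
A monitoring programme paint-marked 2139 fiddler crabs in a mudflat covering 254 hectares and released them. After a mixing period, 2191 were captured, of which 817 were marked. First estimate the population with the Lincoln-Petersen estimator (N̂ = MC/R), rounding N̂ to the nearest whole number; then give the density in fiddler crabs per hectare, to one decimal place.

density ≈ 22.6 fiddler crabs per hectare

N̂ = 2139·2191/817 = 4686549/817 ≈ 5736.3 → 5736
Density = N̂ / area = 5736 / 254 ≈ 22.58 → 22.6 per hectare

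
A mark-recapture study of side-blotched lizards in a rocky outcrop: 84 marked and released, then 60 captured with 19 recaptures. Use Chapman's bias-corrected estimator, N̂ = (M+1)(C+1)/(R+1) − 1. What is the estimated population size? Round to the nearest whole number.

N ≈ 258

N̂ = (84+1)(60+1)/(19+1) − 1 = 85·61/20 − 1
= 5185/20 − 1 ≈ 259.2 − 1 ≈ 258.2 → 258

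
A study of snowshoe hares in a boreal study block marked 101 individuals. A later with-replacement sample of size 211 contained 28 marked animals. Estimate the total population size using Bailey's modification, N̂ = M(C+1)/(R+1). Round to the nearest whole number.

N̂ = 101·(211+1)/(28+1) = 101·212/29 = 21412/29 ≈ 738.3 → 738

N ≈ 738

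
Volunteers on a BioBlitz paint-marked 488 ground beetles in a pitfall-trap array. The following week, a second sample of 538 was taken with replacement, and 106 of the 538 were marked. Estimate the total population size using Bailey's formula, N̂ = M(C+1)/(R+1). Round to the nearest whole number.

N̂ = 488·(538+1)/(106+1) = 488·539/107 = 263032/107 ≈ 2458.2 → 2458

N ≈ 2458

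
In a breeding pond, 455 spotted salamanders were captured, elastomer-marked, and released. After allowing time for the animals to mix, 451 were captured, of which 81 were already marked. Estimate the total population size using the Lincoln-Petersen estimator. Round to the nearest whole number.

The marked fraction in the recapture sample should equal the marked fraction in the population: 81/451 = 455/N.
N = (455 × 451) / 81 = 205205 / 81 ≈ 2533.4 → 2533

N ≈ 2533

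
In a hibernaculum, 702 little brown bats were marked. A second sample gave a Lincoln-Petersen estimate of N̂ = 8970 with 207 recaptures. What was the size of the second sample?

From N = M·C/R: C = N·R / M = 8970·207 / 702 = 1856790 / 702 = 2645.

C = 2645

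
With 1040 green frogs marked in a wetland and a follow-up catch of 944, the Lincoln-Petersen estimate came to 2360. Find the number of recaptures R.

From N = M·C/R: R = M·C / N = 1040·944 / 2360 = 981760 / 2360 = 416.

R = 416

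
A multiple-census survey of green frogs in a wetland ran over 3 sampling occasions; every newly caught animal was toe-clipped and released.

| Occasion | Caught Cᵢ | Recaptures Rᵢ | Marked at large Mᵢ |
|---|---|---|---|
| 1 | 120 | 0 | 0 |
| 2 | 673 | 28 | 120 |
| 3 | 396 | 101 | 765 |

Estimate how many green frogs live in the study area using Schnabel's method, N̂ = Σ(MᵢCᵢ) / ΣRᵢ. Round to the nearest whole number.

Σ MᵢCᵢ = 0·120 + 120·673 + 765·396 = 0 + 80760 + 302940 = 383700
Σ Rᵢ = 0 + 28 + 101 = 129
N̂ = 383700 / 129 ≈ 2974.4 → 2974

N ≈ 2974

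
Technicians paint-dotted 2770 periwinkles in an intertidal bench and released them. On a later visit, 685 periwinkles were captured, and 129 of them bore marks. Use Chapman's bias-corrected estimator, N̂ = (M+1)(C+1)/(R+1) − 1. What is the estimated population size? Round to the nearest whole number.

N ≈ 14,621

N̂ = (2770+1)(685+1)/(129+1) − 1 = 2771·686/130 − 1
= 1900906/130 − 1 ≈ 14622.4 − 1 ≈ 14621.4 → 14621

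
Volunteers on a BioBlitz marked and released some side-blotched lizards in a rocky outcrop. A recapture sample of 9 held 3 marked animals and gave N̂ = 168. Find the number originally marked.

M = 56

From N = M·C/R: M = N·R / C = 168·3 / 9 = 504 / 9 = 56.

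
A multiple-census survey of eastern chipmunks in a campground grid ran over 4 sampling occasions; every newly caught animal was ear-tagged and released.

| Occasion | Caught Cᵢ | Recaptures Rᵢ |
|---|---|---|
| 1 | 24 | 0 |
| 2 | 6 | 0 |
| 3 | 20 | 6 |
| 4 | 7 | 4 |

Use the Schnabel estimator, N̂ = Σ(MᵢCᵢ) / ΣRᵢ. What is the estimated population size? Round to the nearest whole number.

N ≈ 105

Marked at large before each occasion: Mᵢ = Σⱼ<ᵢ (Cⱼ − Rⱼ) → M1=0, M2=24, M3=30, M4=44
Σ MᵢCᵢ = 0·24 + 24·6 + 30·20 + 44·7 = 0 + 144 + 600 + 308 = 1052
Σ Rᵢ = 0 + 0 + 6 + 4 = 10
N̂ = 1052 / 10 ≈ 105.2 → 105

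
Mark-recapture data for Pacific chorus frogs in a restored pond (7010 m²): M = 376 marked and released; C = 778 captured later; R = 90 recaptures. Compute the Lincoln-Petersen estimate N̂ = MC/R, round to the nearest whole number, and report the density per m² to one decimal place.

density ≈ 0.5 Pacific chorus frogs per m²

N̂ = 376·778/90 = 292528/90 ≈ 3250.3 → 3250
Density = N̂ / area = 3250 / 7010 ≈ 0.46 → 0.5 per m²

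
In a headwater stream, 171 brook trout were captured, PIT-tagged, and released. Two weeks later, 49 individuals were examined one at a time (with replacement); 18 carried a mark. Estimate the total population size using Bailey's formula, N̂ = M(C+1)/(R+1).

N̂ = 171·(49+1)/(18+1) = 171·50/19 = 8550/19 = 450

N = 450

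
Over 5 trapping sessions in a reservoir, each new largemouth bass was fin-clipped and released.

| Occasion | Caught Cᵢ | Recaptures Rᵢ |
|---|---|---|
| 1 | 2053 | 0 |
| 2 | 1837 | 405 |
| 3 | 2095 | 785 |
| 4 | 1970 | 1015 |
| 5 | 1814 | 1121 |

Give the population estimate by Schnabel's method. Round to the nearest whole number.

N ≈ 9305

Marked at large before each occasion: Mᵢ = Σⱼ<ᵢ (Cⱼ − Rⱼ) → M1=0, M2=2053, M3=3485, M4=4795, M5=5750
Σ MᵢCᵢ = 0·2053 + 2053·1837 + 3485·2095 + 4795·1970 + 5750·1814 = 0 + 3771361 + 7301075 + 9446150 + 10430500 = 30949086
Σ Rᵢ = 0 + 405 + 785 + 1015 + 1121 = 3326
N̂ = 30949086 / 3326 ≈ 9305.2 → 9305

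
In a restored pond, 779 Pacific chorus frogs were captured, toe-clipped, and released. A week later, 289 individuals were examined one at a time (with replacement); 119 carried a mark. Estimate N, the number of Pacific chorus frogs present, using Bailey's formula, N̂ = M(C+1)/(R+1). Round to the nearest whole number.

N ≈ 1883

N̂ = 779·(289+1)/(119+1) = 779·290/120 = 225910/120 ≈ 1882.6 → 1883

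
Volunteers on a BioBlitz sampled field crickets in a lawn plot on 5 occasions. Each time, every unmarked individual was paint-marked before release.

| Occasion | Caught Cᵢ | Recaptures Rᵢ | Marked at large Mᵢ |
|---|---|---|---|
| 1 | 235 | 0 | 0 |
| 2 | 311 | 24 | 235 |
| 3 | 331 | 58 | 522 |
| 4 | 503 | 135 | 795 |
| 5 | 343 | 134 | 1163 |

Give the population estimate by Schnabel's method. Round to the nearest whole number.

N ≈ 2976

Σ MᵢCᵢ = 0·235 + 235·311 + 522·331 + 795·503 + 1163·343 = 0 + 73085 + 172782 + 399885 + 398909 = 1044661
Σ Rᵢ = 0 + 24 + 58 + 135 + 134 = 351
N̂ = 1044661 / 351 ≈ 2976.2 → 2976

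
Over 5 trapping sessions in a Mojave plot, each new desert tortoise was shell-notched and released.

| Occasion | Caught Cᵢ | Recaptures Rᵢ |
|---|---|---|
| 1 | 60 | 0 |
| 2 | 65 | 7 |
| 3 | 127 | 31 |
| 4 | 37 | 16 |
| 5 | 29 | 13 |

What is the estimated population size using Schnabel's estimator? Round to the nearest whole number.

Marked at large before each occasion: Mᵢ = Σⱼ<ᵢ (Cⱼ − Rⱼ) → M1=0, M2=60, M3=118, M4=214, M5=235
Σ MᵢCᵢ = 0·60 + 60·65 + 118·127 + 214·37 + 235·29 = 0 + 3900 + 14986 + 7918 + 6815 = 33619
Σ Rᵢ = 0 + 7 + 31 + 16 + 13 = 67
N̂ = 33619 / 67 ≈ 501.8 → 502

N ≈ 502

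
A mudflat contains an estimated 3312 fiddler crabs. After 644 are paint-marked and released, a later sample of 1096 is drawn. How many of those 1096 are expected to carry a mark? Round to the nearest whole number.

expected recaptures ≈ 213

Expected recaptures E[R] = M·C / N.
E[R] = 644 × 1096 / 3312 = 705824 / 3312 ≈ 213.1 → 213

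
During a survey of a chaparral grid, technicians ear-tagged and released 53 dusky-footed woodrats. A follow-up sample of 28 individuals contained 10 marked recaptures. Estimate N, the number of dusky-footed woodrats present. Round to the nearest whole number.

N ≈ 148

The marked fraction in the recapture sample should equal the marked fraction in the population: 10/28 = 53/N.
N = (53 × 28) / 10 = 1484 / 10 ≈ 148.4 → 148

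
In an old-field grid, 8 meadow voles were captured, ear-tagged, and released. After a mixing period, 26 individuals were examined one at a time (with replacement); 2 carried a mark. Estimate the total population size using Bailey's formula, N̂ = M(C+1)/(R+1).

N = 72

N̂ = 8·(26+1)/(2+1) = 8·27/3 = 216/3 = 72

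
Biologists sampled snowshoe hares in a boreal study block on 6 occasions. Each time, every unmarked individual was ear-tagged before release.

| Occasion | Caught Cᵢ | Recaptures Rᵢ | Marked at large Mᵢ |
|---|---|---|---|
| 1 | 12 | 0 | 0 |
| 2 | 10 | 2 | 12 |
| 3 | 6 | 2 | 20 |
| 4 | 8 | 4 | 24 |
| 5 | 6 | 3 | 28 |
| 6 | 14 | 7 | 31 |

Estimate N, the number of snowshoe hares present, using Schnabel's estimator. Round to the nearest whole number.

Σ MᵢCᵢ = 0·12 + 12·10 + 20·6 + 24·8 + 28·6 + 31·14 = 0 + 120 + 120 + 192 + 168 + 434 = 1034
Σ Rᵢ = 0 + 2 + 2 + 4 + 3 + 7 = 18
N̂ = 1034 / 18 ≈ 57.4 → 57

N ≈ 57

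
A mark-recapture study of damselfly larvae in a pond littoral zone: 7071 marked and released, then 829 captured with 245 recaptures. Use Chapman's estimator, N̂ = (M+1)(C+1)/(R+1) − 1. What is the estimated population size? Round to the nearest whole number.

N ≈ 23,860

N̂ = (7071+1)(829+1)/(245+1) − 1 = 7072·830/246 − 1
= 5869760/246 − 1 ≈ 23860.8 − 1 ≈ 23859.8 → 23860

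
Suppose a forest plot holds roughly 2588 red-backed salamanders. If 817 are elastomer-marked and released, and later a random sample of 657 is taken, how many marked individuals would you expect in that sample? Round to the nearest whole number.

Expected recaptures E[R] = M·C / N.
E[R] = 817 × 657 / 2588 = 536769 / 2588 ≈ 207.4 → 207

expected recaptures ≈ 207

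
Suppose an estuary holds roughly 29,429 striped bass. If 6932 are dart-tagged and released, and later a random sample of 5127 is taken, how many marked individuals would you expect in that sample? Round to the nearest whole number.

expected recaptures ≈ 1208

Expected recaptures E[R] = M·C / N.
E[R] = 6932 × 5127 / 29429 = 35540364 / 29429 ≈ 1207.7 → 1208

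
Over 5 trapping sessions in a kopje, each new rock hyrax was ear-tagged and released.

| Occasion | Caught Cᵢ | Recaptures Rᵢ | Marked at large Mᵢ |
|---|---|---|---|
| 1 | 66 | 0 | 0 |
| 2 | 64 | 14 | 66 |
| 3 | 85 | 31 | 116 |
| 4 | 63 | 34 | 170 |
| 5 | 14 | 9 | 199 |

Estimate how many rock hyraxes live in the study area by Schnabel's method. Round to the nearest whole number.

Σ MᵢCᵢ = 0·66 + 66·64 + 116·85 + 170·63 + 199·14 = 0 + 4224 + 9860 + 10710 + 2786 = 27580
Σ Rᵢ = 0 + 14 + 31 + 34 + 9 = 88
N̂ = 27580 / 88 ≈ 313.4 → 313

N ≈ 313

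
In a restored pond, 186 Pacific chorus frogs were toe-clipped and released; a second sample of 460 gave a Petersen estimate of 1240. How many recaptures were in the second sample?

From N = M·C/R: R = M·C / N = 186·460 / 1240 = 85560 / 1240 = 69.

R = 69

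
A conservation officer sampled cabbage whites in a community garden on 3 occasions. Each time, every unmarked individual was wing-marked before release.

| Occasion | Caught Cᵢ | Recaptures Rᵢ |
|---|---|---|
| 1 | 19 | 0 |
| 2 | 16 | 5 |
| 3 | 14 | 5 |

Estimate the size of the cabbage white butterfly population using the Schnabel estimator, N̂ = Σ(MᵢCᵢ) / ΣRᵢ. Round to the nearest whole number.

N ≈ 72

Marked at large before each occasion: Mᵢ = Σⱼ<ᵢ (Cⱼ − Rⱼ) → M1=0, M2=19, M3=30
Σ MᵢCᵢ = 0·19 + 19·16 + 30·14 = 0 + 304 + 420 = 724
Σ Rᵢ = 0 + 5 + 5 = 10
N̂ = 724 / 10 ≈ 72.4 → 72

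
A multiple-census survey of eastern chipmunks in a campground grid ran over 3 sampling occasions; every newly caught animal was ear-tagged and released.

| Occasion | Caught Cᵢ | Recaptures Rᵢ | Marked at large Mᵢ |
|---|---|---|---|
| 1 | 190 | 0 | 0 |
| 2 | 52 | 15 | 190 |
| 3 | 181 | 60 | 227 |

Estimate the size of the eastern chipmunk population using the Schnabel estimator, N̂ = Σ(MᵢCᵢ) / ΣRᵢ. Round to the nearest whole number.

Σ MᵢCᵢ = 0·190 + 190·52 + 227·181 = 0 + 9880 + 41087 = 50967
Σ Rᵢ = 0 + 15 + 60 = 75
N̂ = 50967 / 75 ≈ 679.6 → 680

N ≈ 680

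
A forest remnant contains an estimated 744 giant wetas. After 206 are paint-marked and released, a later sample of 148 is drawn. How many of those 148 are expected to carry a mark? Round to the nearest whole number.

Expected recaptures E[R] = M·C / N.
E[R] = 206 × 148 / 744 = 30488 / 744 ≈ 41.0 → 41

expected recaptures ≈ 41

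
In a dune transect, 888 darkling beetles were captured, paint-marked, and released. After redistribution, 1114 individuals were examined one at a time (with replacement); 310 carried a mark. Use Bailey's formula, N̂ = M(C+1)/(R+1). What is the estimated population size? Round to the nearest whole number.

N ≈ 3184

N̂ = 888·(1114+1)/(310+1) = 888·1115/311 = 990120/311 ≈ 3183.7 → 3184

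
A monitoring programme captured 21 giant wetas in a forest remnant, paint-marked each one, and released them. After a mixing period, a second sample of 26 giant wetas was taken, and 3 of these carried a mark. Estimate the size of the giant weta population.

N = (21 × 26) / 3 = 546 / 3 = 182

N = 182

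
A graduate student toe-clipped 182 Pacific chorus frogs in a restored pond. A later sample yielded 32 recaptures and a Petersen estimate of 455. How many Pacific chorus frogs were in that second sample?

From N = M·C/R: C = N·R / M = 455·32 / 182 = 14560 / 182 = 80.

C = 80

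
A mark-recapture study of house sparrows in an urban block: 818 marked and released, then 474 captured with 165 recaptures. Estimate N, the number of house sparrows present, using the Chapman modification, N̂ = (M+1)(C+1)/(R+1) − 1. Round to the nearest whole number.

N ≈ 2343

N̂ = (818+1)(474+1)/(165+1) − 1 = 819·475/166 − 1
= 389025/166 − 1 ≈ 2343.5 − 1 ≈ 2342.5 → 2343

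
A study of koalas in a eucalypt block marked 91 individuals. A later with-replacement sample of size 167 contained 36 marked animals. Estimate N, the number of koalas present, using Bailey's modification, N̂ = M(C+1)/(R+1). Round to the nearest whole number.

N ≈ 413

N̂ = 91·(167+1)/(36+1) = 91·168/37 = 15288/37 ≈ 413.2 → 413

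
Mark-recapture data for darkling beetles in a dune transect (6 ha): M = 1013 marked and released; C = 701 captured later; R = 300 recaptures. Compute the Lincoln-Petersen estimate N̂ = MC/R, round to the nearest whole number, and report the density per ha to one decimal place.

density ≈ 394.5 darkling beetles per ha

N̂ = 1013·701/300 = 710113/300 ≈ 2367.0 → 2367
Density = N̂ / area = 2367 / 6 ≈ 394.50 → 394.5 per ha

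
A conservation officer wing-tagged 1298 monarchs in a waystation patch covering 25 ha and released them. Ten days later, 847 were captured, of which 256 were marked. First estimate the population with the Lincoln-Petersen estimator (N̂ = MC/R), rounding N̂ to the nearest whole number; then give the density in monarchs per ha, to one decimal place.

N̂ = 1298·847/256 = 1099406/256 ≈ 4294.6 → 4295
Density = N̂ / area = 4295 / 25 ≈ 171.80 → 171.8 per ha

density ≈ 171.8 monarchs per ha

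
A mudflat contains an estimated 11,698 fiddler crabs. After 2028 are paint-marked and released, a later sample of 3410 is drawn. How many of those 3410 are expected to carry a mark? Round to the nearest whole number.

The marked fraction of the population is 2028/11698, so in a sample of 3410 expect C·(M/N) marked.
E[R] = 2028 × 3410 / 11698 = 6915480 / 11698 ≈ 591.2 → 591

expected recaptures ≈ 591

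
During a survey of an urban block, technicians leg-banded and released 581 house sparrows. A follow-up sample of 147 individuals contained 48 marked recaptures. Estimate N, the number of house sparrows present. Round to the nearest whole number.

If marked individuals mix randomly, R/C ≈ M/N, giving N ≈ M·C/R.
N = (581 × 147) / 48 = 85407 / 48 ≈ 1779.3 → 1779

N ≈ 1779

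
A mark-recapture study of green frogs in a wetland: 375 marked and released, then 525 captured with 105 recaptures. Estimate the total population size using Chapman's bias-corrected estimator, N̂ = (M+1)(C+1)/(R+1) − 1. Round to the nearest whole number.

N ≈ 1865

N̂ = (375+1)(525+1)/(105+1) − 1 = 376·526/106 − 1
= 197776/106 − 1 ≈ 1865.8 − 1 ≈ 1864.8 → 1865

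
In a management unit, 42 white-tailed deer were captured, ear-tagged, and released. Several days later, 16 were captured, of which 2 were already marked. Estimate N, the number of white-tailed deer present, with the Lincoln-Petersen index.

N = 336

The marked fraction in the recapture sample should equal the marked fraction in the population: 2/16 = 42/N.
N = (42 × 16) / 2 = 672 / 2 = 336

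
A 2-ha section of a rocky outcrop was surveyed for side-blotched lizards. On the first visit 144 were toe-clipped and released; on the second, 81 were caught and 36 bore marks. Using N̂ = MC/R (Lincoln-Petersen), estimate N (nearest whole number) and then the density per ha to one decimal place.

N̂ = 144·81/36 = 11664/36 = 324
Density = N̂ / area = 324 / 2 = 162.0 per ha

density ≈ 162.0 side-blotched lizards per ha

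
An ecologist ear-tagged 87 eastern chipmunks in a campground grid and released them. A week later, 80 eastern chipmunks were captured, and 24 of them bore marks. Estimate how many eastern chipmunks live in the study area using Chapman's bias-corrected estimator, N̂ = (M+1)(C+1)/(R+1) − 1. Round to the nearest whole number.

N ≈ 284

N̂ = (87+1)(80+1)/(24+1) − 1 = 88·81/25 − 1
= 7128/25 − 1 ≈ 285.1 − 1 ≈ 284.1 → 284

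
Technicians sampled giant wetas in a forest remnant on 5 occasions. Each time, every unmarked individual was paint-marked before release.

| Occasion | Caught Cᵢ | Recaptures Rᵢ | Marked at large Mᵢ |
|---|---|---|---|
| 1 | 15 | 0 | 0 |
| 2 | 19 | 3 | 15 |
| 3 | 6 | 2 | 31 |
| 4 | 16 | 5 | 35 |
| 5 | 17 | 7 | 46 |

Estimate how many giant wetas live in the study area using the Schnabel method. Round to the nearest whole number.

Σ MᵢCᵢ = 0·15 + 15·19 + 31·6 + 35·16 + 46·17 = 0 + 285 + 186 + 560 + 782 = 1813
Σ Rᵢ = 0 + 3 + 2 + 5 + 7 = 17
N̂ = 1813 / 17 ≈ 106.6 → 107

N ≈ 107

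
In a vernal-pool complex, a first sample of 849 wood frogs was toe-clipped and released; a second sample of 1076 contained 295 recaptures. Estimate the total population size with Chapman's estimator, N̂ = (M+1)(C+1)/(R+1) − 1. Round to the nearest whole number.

N̂ = (849+1)(1076+1)/(295+1) − 1 = 850·1077/296 − 1
= 915450/296 − 1 ≈ 3092.7 − 1 ≈ 3091.7 → 3092

N ≈ 3092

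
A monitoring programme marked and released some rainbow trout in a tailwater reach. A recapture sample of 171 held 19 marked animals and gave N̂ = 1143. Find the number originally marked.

From N = M·C/R: M = N·R / C = 1143·19 / 171 = 21717 / 171 = 127.

M = 127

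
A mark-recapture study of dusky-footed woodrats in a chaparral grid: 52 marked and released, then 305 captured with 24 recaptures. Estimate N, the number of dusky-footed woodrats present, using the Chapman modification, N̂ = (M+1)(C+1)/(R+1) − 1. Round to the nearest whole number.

N ≈ 648

N̂ = (52+1)(305+1)/(24+1) − 1 = 53·306/25 − 1
= 16218/25 − 1 ≈ 648.7 − 1 ≈ 647.7 → 648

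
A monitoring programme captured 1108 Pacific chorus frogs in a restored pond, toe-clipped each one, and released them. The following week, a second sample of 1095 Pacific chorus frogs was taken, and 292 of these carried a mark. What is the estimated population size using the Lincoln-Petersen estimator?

The marked fraction in the recapture sample should equal the marked fraction in the population: 292/1095 = 1108/N.
N = (1108 × 1095) / 292 = 1213260 / 292 = 4155

N = 4155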